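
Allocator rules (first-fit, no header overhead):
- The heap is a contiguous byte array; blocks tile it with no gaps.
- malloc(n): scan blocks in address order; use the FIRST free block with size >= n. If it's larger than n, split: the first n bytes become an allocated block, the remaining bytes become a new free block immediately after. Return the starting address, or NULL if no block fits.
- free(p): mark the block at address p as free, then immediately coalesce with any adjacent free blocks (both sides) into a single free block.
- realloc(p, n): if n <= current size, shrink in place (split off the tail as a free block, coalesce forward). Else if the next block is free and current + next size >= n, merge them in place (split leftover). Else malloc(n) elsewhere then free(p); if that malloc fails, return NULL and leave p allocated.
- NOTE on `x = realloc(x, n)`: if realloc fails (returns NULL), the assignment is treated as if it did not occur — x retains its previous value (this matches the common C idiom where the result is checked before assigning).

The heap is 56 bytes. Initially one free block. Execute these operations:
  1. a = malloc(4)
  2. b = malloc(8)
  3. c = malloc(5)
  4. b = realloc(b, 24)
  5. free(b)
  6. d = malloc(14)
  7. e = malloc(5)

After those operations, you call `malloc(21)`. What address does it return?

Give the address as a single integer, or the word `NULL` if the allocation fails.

Answer: 31

Derivation:
Op 1: a = malloc(4) -> a = 0; heap: [0-3 ALLOC][4-55 FREE]
Op 2: b = malloc(8) -> b = 4; heap: [0-3 ALLOC][4-11 ALLOC][12-55 FREE]
Op 3: c = malloc(5) -> c = 12; heap: [0-3 ALLOC][4-11 ALLOC][12-16 ALLOC][17-55 FREE]
Op 4: b = realloc(b, 24) -> b = 17; heap: [0-3 ALLOC][4-11 FREE][12-16 ALLOC][17-40 ALLOC][41-55 FREE]
Op 5: free(b) -> (freed b); heap: [0-3 ALLOC][4-11 FREE][12-16 ALLOC][17-55 FREE]
Op 6: d = malloc(14) -> d = 17; heap: [0-3 ALLOC][4-11 FREE][12-16 ALLOC][17-30 ALLOC][31-55 FREE]
Op 7: e = malloc(5) -> e = 4; heap: [0-3 ALLOC][4-8 ALLOC][9-11 FREE][12-16 ALLOC][17-30 ALLOC][31-55 FREE]
malloc(21): first-fit scan over [0-3 ALLOC][4-8 ALLOC][9-11 FREE][12-16 ALLOC][17-30 ALLOC][31-55 FREE] -> 31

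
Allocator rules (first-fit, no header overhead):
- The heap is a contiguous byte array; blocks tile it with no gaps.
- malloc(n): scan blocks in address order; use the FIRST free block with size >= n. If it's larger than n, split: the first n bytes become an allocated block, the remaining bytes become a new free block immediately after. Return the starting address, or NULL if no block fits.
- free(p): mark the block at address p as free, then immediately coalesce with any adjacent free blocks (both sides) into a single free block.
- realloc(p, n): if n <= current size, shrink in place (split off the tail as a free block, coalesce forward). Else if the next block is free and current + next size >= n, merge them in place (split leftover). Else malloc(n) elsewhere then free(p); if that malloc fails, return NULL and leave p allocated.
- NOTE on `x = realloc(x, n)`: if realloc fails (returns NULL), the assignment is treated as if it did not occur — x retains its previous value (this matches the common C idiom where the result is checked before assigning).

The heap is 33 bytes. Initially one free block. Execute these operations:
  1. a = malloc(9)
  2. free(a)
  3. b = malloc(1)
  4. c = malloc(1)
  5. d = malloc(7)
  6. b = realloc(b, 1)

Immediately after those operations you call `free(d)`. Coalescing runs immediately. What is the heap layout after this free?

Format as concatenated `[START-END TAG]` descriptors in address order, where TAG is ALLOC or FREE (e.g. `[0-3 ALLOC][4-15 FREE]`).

Op 1: a = malloc(9) -> a = 0; heap: [0-8 ALLOC][9-32 FREE]
Op 2: free(a) -> (freed a); heap: [0-32 FREE]
Op 3: b = malloc(1) -> b = 0; heap: [0-0 ALLOC][1-32 FREE]
Op 4: c = malloc(1) -> c = 1; heap: [0-0 ALLOC][1-1 ALLOC][2-32 FREE]
Op 5: d = malloc(7) -> d = 2; heap: [0-0 ALLOC][1-1 ALLOC][2-8 ALLOC][9-32 FREE]
Op 6: b = realloc(b, 1) -> b = 0; heap: [0-0 ALLOC][1-1 ALLOC][2-8 ALLOC][9-32 FREE]
free(d): d = 2 -> block [2-8 ALLOC]; mark free, coalesce with adjacent free neighbors -> [0-0 ALLOC][1-1 ALLOC][2-32 FREE]

Answer: [0-0 ALLOC][1-1 ALLOC][2-32 FREE]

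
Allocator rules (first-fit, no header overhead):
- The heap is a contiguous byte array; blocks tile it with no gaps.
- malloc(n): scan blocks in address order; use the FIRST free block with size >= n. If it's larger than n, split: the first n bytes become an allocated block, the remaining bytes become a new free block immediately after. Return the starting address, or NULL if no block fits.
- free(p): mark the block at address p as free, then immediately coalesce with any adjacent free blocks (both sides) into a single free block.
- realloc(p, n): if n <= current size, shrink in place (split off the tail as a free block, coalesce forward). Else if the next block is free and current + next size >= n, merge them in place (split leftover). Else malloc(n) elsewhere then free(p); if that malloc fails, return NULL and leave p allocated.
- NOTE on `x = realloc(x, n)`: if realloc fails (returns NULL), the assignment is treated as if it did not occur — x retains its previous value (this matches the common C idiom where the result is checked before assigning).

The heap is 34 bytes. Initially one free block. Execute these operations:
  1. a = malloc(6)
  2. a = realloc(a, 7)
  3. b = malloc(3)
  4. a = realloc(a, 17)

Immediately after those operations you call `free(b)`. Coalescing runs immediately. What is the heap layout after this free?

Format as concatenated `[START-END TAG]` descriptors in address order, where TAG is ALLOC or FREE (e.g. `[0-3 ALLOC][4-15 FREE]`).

Op 1: a = malloc(6) -> a = 0; heap: [0-5 ALLOC][6-33 FREE]
Op 2: a = realloc(a, 7) -> a = 0; heap: [0-6 ALLOC][7-33 FREE]
Op 3: b = malloc(3) -> b = 7; heap: [0-6 ALLOC][7-9 ALLOC][10-33 FREE]
Op 4: a = realloc(a, 17) -> a = 10; heap: [0-6 FREE][7-9 ALLOC][10-26 ALLOC][27-33 FREE]
free(b): b = 7 -> block [7-9 ALLOC]; mark free, coalesce with adjacent free neighbors -> [0-9 FREE][10-26 ALLOC][27-33 FREE]

Answer: [0-9 FREE][10-26 ALLOC][27-33 FREE]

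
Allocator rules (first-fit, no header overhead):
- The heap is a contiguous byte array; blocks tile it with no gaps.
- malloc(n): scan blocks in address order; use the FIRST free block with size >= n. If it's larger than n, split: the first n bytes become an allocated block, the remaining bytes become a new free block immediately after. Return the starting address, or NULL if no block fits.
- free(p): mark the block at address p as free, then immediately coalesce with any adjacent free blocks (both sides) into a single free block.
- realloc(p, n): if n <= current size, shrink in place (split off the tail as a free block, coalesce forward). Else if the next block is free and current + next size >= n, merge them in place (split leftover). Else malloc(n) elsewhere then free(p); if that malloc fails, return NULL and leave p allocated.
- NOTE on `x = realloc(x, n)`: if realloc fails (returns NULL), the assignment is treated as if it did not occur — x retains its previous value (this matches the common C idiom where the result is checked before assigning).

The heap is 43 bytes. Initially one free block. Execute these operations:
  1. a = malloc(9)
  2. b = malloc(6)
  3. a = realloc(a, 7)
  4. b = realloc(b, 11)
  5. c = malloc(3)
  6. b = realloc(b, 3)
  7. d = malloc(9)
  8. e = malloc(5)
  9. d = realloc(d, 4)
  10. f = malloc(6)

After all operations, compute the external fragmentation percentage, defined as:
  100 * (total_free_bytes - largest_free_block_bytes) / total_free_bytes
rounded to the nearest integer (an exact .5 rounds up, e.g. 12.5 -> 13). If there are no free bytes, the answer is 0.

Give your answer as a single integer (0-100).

Op 1: a = malloc(9) -> a = 0; heap: [0-8 ALLOC][9-42 FREE]
Op 2: b = malloc(6) -> b = 9; heap: [0-8 ALLOC][9-14 ALLOC][15-42 FREE]
Op 3: a = realloc(a, 7) -> a = 0; heap: [0-6 ALLOC][7-8 FREE][9-14 ALLOC][15-42 FREE]
Op 4: b = realloc(b, 11) -> b = 9; heap: [0-6 ALLOC][7-8 FREE][9-19 ALLOC][20-42 FREE]
Op 5: c = malloc(3) -> c = 20; heap: [0-6 ALLOC][7-8 FREE][9-19 ALLOC][20-22 ALLOC][23-42 FREE]
Op 6: b = realloc(b, 3) -> b = 9; heap: [0-6 ALLOC][7-8 FREE][9-11 ALLOC][12-19 FREE][20-22 ALLOC][23-42 FREE]
Op 7: d = malloc(9) -> d = 23; heap: [0-6 ALLOC][7-8 FREE][9-11 ALLOC][12-19 FREE][20-22 ALLOC][23-31 ALLOC][32-42 FREE]
Op 8: e = malloc(5) -> e = 12; heap: [0-6 ALLOC][7-8 FREE][9-11 ALLOC][12-16 ALLOC][17-19 FREE][20-22 ALLOC][23-31 ALLOC][32-42 FREE]
Op 9: d = realloc(d, 4) -> d = 23; heap: [0-6 ALLOC][7-8 FREE][9-11 ALLOC][12-16 ALLOC][17-19 FREE][20-22 ALLOC][23-26 ALLOC][27-42 FREE]
Op 10: f = malloc(6) -> f = 27; heap: [0-6 ALLOC][7-8 FREE][9-11 ALLOC][12-16 ALLOC][17-19 FREE][20-22 ALLOC][23-26 ALLOC][27-32 ALLOC][33-42 FREE]
Free blocks: [2 3 10] total_free=15 largest=10 -> 100*(15-10)/15 = 500/15 ≈ 33.333 -> rounds to 33

Answer: 33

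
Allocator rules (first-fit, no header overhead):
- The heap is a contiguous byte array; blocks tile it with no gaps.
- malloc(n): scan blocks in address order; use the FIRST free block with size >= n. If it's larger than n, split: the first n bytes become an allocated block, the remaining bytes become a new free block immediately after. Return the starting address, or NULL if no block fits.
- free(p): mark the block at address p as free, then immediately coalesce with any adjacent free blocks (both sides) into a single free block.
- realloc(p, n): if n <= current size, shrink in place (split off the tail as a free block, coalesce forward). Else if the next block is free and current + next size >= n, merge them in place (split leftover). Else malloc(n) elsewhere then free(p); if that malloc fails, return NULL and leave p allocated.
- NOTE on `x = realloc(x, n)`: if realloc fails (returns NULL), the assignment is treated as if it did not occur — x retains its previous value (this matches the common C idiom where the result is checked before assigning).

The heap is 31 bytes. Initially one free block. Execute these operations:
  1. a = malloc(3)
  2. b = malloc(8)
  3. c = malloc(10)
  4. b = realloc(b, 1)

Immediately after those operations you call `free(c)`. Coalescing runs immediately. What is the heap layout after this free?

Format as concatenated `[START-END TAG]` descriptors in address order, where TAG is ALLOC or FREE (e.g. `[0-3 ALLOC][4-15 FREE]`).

Answer: [0-2 ALLOC][3-3 ALLOC][4-30 FREE]

Derivation:
Op 1: a = malloc(3) -> a = 0; heap: [0-2 ALLOC][3-30 FREE]
Op 2: b = malloc(8) -> b = 3; heap: [0-2 ALLOC][3-10 ALLOC][11-30 FREE]
Op 3: c = malloc(10) -> c = 11; heap: [0-2 ALLOC][3-10 ALLOC][11-20 ALLOC][21-30 FREE]
Op 4: b = realloc(b, 1) -> b = 3; heap: [0-2 ALLOC][3-3 ALLOC][4-10 FREE][11-20 ALLOC][21-30 FREE]
free(c): c = 11 -> block [11-20 ALLOC]; mark free, coalesce with adjacent free neighbors -> [0-2 ALLOC][3-3 ALLOC][4-30 FREE]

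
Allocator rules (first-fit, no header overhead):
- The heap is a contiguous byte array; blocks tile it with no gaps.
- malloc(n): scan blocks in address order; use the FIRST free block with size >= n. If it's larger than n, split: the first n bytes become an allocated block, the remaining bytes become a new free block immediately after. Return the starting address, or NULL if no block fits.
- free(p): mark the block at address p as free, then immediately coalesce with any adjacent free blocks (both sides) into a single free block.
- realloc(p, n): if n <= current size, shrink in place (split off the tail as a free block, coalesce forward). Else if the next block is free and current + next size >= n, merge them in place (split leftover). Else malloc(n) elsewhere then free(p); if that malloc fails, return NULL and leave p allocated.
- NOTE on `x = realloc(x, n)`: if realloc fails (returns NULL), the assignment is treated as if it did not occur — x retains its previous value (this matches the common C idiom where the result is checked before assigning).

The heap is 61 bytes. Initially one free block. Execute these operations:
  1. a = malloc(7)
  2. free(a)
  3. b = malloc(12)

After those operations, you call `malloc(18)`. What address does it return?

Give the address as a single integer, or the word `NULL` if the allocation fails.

Op 1: a = malloc(7) -> a = 0; heap: [0-6 ALLOC][7-60 FREE]
Op 2: free(a) -> (freed a); heap: [0-60 FREE]
Op 3: b = malloc(12) -> b = 0; heap: [0-11 ALLOC][12-60 FREE]
malloc(18): first-fit scan over [0-11 ALLOC][12-60 FREE] -> 12

Answer: 12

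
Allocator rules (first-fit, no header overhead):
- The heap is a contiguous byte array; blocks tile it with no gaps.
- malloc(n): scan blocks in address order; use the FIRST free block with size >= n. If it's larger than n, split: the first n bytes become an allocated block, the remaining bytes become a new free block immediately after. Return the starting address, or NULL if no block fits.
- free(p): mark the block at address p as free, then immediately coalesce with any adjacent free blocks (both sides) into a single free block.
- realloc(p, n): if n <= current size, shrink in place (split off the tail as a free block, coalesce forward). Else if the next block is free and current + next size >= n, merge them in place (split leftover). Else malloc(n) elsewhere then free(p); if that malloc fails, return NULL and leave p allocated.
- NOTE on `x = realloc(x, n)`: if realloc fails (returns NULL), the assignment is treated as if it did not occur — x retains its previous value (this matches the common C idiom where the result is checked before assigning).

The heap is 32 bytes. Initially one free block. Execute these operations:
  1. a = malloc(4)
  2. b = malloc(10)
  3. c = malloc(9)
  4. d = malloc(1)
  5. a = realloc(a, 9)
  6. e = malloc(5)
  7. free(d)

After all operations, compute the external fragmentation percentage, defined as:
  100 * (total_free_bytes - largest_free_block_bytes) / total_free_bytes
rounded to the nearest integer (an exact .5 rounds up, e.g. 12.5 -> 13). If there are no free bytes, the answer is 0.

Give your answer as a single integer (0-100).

Op 1: a = malloc(4) -> a = 0; heap: [0-3 ALLOC][4-31 FREE]
Op 2: b = malloc(10) -> b = 4; heap: [0-3 ALLOC][4-13 ALLOC][14-31 FREE]
Op 3: c = malloc(9) -> c = 14; heap: [0-3 ALLOC][4-13 ALLOC][14-22 ALLOC][23-31 FREE]
Op 4: d = malloc(1) -> d = 23; heap: [0-3 ALLOC][4-13 ALLOC][14-22 ALLOC][23-23 ALLOC][24-31 FREE]
Op 5: a = realloc(a, 9) -> NULL (a unchanged); heap: [0-3 ALLOC][4-13 ALLOC][14-22 ALLOC][23-23 ALLOC][24-31 FREE]
Op 6: e = malloc(5) -> e = 24; heap: [0-3 ALLOC][4-13 ALLOC][14-22 ALLOC][23-23 ALLOC][24-28 ALLOC][29-31 FREE]
Op 7: free(d) -> (freed d); heap: [0-3 ALLOC][4-13 ALLOC][14-22 ALLOC][23-23 FREE][24-28 ALLOC][29-31 FREE]
Free blocks: [1 3] total_free=4 largest=3 -> 100*(4-3)/4 = 100/4 = 25

Answer: 25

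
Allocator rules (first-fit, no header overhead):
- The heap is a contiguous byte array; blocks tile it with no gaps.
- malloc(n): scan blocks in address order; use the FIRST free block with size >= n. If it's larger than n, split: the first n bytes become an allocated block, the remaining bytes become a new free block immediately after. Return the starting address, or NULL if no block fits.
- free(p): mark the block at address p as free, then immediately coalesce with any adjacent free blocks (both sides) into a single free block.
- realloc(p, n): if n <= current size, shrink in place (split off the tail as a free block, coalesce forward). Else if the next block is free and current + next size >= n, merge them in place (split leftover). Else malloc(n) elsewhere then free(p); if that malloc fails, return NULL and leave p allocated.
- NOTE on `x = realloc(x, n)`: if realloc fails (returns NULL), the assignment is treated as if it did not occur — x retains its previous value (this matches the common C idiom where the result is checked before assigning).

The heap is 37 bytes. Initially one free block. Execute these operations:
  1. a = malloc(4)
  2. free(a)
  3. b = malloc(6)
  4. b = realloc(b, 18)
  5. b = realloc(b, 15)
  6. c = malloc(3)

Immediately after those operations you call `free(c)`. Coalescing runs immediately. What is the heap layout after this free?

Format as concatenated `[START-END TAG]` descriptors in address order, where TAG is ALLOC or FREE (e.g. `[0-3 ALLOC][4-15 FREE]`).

Answer: [0-14 ALLOC][15-36 FREE]

Derivation:
Op 1: a = malloc(4) -> a = 0; heap: [0-3 ALLOC][4-36 FREE]
Op 2: free(a) -> (freed a); heap: [0-36 FREE]
Op 3: b = malloc(6) -> b = 0; heap: [0-5 ALLOC][6-36 FREE]
Op 4: b = realloc(b, 18) -> b = 0; heap: [0-17 ALLOC][18-36 FREE]
Op 5: b = realloc(b, 15) -> b = 0; heap: [0-14 ALLOC][15-36 FREE]
Op 6: c = malloc(3) -> c = 15; heap: [0-14 ALLOC][15-17 ALLOC][18-36 FREE]
free(c): c = 15 -> block [15-17 ALLOC]; mark free, coalesce with adjacent free neighbors -> [0-14 ALLOC][15-36 FREE]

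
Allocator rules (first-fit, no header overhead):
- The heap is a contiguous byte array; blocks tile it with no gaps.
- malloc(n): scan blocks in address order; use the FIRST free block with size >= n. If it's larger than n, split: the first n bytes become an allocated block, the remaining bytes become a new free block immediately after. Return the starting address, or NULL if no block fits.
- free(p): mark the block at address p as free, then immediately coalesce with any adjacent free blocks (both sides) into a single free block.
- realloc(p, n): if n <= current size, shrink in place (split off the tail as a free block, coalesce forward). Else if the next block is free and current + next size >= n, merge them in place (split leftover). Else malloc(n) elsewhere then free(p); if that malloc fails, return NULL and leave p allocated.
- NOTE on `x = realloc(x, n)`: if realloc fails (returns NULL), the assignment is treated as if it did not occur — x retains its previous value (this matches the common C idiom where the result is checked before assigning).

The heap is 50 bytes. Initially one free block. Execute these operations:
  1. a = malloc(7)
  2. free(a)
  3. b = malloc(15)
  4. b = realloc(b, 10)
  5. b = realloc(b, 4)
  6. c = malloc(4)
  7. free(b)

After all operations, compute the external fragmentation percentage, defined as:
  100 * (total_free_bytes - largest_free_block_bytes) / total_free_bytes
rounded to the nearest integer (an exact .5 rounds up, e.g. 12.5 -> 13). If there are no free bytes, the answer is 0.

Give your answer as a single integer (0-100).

Answer: 9

Derivation:
Op 1: a = malloc(7) -> a = 0; heap: [0-6 ALLOC][7-49 FREE]
Op 2: free(a) -> (freed a); heap: [0-49 FREE]
Op 3: b = malloc(15) -> b = 0; heap: [0-14 ALLOC][15-49 FREE]
Op 4: b = realloc(b, 10) -> b = 0; heap: [0-9 ALLOC][10-49 FREE]
Op 5: b = realloc(b, 4) -> b = 0; heap: [0-3 ALLOC][4-49 FREE]
Op 6: c = malloc(4) -> c = 4; heap: [0-3 ALLOC][4-7 ALLOC][8-49 FREE]
Op 7: free(b) -> (freed b); heap: [0-3 FREE][4-7 ALLOC][8-49 FREE]
Free blocks: [4 42] total_free=46 largest=42 -> 100*(46-42)/46 = 400/46 ≈ 8.696 -> rounds to 9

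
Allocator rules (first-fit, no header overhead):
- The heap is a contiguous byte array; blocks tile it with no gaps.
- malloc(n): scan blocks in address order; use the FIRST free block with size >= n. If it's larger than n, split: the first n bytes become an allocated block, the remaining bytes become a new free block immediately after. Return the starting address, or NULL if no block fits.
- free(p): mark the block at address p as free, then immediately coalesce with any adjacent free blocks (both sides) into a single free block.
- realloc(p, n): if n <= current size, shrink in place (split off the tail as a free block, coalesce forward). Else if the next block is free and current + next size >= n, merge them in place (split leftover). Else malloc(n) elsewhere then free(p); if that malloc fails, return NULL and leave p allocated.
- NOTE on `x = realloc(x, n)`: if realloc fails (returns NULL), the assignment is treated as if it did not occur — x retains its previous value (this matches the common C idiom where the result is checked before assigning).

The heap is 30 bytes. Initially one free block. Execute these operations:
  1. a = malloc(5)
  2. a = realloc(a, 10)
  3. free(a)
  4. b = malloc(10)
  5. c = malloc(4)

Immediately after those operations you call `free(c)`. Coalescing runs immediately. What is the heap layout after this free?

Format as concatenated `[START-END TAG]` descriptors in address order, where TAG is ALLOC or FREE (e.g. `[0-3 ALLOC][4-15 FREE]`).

Op 1: a = malloc(5) -> a = 0; heap: [0-4 ALLOC][5-29 FREE]
Op 2: a = realloc(a, 10) -> a = 0; heap: [0-9 ALLOC][10-29 FREE]
Op 3: free(a) -> (freed a); heap: [0-29 FREE]
Op 4: b = malloc(10) -> b = 0; heap: [0-9 ALLOC][10-29 FREE]
Op 5: c = malloc(4) -> c = 10; heap: [0-9 ALLOC][10-13 ALLOC][14-29 FREE]
free(c): c = 10 -> block [10-13 ALLOC]; mark free, coalesce with adjacent free neighbors -> [0-9 ALLOC][10-29 FREE]

Answer: [0-9 ALLOC][10-29 FREE]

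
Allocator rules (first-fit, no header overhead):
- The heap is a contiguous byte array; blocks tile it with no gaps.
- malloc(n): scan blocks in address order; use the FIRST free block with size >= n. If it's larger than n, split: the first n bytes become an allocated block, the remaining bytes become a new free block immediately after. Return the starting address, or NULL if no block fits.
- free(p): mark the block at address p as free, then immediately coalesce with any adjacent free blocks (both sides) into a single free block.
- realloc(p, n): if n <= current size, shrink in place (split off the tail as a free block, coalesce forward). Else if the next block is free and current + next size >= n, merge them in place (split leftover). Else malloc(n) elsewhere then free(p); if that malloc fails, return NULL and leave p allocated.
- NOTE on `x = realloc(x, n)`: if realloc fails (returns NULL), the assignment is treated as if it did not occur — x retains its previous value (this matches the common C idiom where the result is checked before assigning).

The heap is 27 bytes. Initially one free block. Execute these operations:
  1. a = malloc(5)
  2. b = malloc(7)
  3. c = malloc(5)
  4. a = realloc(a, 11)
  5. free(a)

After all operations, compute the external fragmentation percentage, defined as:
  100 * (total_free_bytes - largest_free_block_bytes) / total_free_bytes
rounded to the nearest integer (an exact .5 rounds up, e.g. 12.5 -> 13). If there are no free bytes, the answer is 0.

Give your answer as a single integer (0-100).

Op 1: a = malloc(5) -> a = 0; heap: [0-4 ALLOC][5-26 FREE]
Op 2: b = malloc(7) -> b = 5; heap: [0-4 ALLOC][5-11 ALLOC][12-26 FREE]
Op 3: c = malloc(5) -> c = 12; heap: [0-4 ALLOC][5-11 ALLOC][12-16 ALLOC][17-26 FREE]
Op 4: a = realloc(a, 11) -> NULL (a unchanged); heap: [0-4 ALLOC][5-11 ALLOC][12-16 ALLOC][17-26 FREE]
Op 5: free(a) -> (freed a); heap: [0-4 FREE][5-11 ALLOC][12-16 ALLOC][17-26 FREE]
Free blocks: [5 10] total_free=15 largest=10 -> 100*(15-10)/15 = 500/15 ≈ 33.333 -> rounds to 33

Answer: 33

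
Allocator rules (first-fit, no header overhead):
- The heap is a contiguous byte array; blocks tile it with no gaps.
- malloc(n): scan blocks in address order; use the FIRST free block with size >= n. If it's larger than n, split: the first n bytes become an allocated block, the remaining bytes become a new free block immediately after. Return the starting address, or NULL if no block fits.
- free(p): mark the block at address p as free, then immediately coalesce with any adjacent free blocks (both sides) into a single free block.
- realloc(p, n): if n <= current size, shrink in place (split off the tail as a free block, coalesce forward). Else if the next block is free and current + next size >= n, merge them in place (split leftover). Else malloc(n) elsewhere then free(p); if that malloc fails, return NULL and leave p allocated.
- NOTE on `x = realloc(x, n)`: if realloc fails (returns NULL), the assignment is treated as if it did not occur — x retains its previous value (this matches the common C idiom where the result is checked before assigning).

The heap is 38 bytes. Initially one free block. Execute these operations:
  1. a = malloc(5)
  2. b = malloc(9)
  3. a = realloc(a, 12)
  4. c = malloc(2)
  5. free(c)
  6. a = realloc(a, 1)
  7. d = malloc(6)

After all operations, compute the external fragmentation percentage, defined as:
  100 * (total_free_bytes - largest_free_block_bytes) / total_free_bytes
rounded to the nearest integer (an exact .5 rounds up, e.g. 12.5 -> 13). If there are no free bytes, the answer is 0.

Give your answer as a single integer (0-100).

Op 1: a = malloc(5) -> a = 0; heap: [0-4 ALLOC][5-37 FREE]
Op 2: b = malloc(9) -> b = 5; heap: [0-4 ALLOC][5-13 ALLOC][14-37 FREE]
Op 3: a = realloc(a, 12) -> a = 14; heap: [0-4 FREE][5-13 ALLOC][14-25 ALLOC][26-37 FREE]
Op 4: c = malloc(2) -> c = 0; heap: [0-1 ALLOC][2-4 FREE][5-13 ALLOC][14-25 ALLOC][26-37 FREE]
Op 5: free(c) -> (freed c); heap: [0-4 FREE][5-13 ALLOC][14-25 ALLOC][26-37 FREE]
Op 6: a = realloc(a, 1) -> a = 14; heap: [0-4 FREE][5-13 ALLOC][14-14 ALLOC][15-37 FREE]
Op 7: d = malloc(6) -> d = 15; heap: [0-4 FREE][5-13 ALLOC][14-14 ALLOC][15-20 ALLOC][21-37 FREE]
Free blocks: [5 17] total_free=22 largest=17 -> 100*(22-17)/22 = 500/22 ≈ 22.727 -> rounds to 23

Answer: 23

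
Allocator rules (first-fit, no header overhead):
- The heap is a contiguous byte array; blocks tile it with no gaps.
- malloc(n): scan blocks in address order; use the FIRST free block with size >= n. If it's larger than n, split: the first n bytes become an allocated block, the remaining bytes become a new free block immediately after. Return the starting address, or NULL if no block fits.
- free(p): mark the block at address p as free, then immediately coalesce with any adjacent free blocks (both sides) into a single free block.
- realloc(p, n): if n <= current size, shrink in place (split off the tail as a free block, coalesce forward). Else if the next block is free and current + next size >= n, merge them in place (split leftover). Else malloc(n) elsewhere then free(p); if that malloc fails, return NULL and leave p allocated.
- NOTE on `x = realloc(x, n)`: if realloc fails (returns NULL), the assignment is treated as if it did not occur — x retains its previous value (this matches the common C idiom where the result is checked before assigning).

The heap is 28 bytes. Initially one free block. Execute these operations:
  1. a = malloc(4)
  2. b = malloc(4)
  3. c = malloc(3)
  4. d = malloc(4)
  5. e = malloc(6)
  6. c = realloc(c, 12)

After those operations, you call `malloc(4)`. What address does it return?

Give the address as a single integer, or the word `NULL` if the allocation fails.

Answer: 21

Derivation:
Op 1: a = malloc(4) -> a = 0; heap: [0-3 ALLOC][4-27 FREE]
Op 2: b = malloc(4) -> b = 4; heap: [0-3 ALLOC][4-7 ALLOC][8-27 FREE]
Op 3: c = malloc(3) -> c = 8; heap: [0-3 ALLOC][4-7 ALLOC][8-10 ALLOC][11-27 FREE]
Op 4: d = malloc(4) -> d = 11; heap: [0-3 ALLOC][4-7 ALLOC][8-10 ALLOC][11-14 ALLOC][15-27 FREE]
Op 5: e = malloc(6) -> e = 15; heap: [0-3 ALLOC][4-7 ALLOC][8-10 ALLOC][11-14 ALLOC][15-20 ALLOC][21-27 FREE]
Op 6: c = realloc(c, 12) -> NULL (c unchanged); heap: [0-3 ALLOC][4-7 ALLOC][8-10 ALLOC][11-14 ALLOC][15-20 ALLOC][21-27 FREE]
malloc(4): first-fit scan over [0-3 ALLOC][4-7 ALLOC][8-10 ALLOC][11-14 ALLOC][15-20 ALLOC][21-27 FREE] -> 21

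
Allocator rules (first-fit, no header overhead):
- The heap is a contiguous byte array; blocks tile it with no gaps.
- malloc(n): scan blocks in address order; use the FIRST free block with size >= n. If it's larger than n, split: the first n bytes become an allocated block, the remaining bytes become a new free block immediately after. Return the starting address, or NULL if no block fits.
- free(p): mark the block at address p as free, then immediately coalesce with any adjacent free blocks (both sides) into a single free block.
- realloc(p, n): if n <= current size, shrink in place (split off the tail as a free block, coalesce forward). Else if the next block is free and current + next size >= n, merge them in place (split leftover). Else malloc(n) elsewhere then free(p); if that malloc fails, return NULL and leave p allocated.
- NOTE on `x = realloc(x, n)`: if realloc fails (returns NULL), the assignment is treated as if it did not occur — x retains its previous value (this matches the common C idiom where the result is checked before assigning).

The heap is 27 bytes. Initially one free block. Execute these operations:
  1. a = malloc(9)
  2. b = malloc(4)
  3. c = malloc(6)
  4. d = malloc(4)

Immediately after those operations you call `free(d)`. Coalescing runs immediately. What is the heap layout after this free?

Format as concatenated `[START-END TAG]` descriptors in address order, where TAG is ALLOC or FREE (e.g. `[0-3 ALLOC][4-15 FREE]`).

Op 1: a = malloc(9) -> a = 0; heap: [0-8 ALLOC][9-26 FREE]
Op 2: b = malloc(4) -> b = 9; heap: [0-8 ALLOC][9-12 ALLOC][13-26 FREE]
Op 3: c = malloc(6) -> c = 13; heap: [0-8 ALLOC][9-12 ALLOC][13-18 ALLOC][19-26 FREE]
Op 4: d = malloc(4) -> d = 19; heap: [0-8 ALLOC][9-12 ALLOC][13-18 ALLOC][19-22 ALLOC][23-26 FREE]
free(d): d = 19 -> block [19-22 ALLOC]; mark free, coalesce with adjacent free neighbors -> [0-8 ALLOC][9-12 ALLOC][13-18 ALLOC][19-26 FREE]

Answer: [0-8 ALLOC][9-12 ALLOC][13-18 ALLOC][19-26 FREE]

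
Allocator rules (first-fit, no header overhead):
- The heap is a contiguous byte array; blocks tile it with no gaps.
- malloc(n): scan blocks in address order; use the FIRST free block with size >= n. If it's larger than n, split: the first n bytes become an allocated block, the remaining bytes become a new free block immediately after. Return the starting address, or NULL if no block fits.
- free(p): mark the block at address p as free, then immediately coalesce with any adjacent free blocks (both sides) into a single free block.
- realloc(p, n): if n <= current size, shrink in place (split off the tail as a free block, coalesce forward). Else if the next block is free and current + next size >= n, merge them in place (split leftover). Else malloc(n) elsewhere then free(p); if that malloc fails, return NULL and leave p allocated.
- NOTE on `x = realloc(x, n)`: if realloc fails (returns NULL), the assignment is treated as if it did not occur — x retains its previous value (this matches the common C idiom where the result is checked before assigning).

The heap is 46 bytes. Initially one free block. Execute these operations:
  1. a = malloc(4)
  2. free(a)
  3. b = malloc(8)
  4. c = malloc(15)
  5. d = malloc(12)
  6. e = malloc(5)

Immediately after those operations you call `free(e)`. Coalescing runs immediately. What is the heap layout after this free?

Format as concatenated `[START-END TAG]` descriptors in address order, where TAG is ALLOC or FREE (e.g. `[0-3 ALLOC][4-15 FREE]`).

Answer: [0-7 ALLOC][8-22 ALLOC][23-34 ALLOC][35-45 FREE]

Derivation:
Op 1: a = malloc(4) -> a = 0; heap: [0-3 ALLOC][4-45 FREE]
Op 2: free(a) -> (freed a); heap: [0-45 FREE]
Op 3: b = malloc(8) -> b = 0; heap: [0-7 ALLOC][8-45 FREE]
Op 4: c = malloc(15) -> c = 8; heap: [0-7 ALLOC][8-22 ALLOC][23-45 FREE]
Op 5: d = malloc(12) -> d = 23; heap: [0-7 ALLOC][8-22 ALLOC][23-34 ALLOC][35-45 FREE]
Op 6: e = malloc(5) -> e = 35; heap: [0-7 ALLOC][8-22 ALLOC][23-34 ALLOC][35-39 ALLOC][40-45 FREE]
free(e): e = 35 -> block [35-39 ALLOC]; mark free, coalesce with adjacent free neighbors -> [0-7 ALLOC][8-22 ALLOC][23-34 ALLOC][35-45 FREE]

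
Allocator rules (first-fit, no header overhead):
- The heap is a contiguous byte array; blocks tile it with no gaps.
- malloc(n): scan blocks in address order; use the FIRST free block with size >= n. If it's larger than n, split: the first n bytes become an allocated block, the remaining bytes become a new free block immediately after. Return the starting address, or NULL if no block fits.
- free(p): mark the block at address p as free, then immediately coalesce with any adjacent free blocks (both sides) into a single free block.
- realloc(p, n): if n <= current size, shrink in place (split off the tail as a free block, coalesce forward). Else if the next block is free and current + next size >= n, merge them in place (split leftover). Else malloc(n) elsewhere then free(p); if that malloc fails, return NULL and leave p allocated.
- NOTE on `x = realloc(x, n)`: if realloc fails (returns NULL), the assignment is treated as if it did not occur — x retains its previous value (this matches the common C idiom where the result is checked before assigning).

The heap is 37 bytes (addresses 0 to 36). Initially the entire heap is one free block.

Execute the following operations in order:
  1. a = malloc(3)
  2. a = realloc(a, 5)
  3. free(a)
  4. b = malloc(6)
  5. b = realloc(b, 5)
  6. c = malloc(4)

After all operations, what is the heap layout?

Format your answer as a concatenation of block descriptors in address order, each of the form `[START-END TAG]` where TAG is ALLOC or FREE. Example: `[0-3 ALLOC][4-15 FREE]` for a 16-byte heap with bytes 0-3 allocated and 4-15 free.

Op 1: a = malloc(3) -> a = 0; heap: [0-2 ALLOC][3-36 FREE]
Op 2: a = realloc(a, 5) -> a = 0; heap: [0-4 ALLOC][5-36 FREE]
Op 3: free(a) -> (freed a); heap: [0-36 FREE]
Op 4: b = malloc(6) -> b = 0; heap: [0-5 ALLOC][6-36 FREE]
Op 5: b = realloc(b, 5) -> b = 0; heap: [0-4 ALLOC][5-36 FREE]
Op 6: c = malloc(4) -> c = 5; heap: [0-4 ALLOC][5-8 ALLOC][9-36 FREE]

Answer: [0-4 ALLOC][5-8 ALLOC][9-36 FREE]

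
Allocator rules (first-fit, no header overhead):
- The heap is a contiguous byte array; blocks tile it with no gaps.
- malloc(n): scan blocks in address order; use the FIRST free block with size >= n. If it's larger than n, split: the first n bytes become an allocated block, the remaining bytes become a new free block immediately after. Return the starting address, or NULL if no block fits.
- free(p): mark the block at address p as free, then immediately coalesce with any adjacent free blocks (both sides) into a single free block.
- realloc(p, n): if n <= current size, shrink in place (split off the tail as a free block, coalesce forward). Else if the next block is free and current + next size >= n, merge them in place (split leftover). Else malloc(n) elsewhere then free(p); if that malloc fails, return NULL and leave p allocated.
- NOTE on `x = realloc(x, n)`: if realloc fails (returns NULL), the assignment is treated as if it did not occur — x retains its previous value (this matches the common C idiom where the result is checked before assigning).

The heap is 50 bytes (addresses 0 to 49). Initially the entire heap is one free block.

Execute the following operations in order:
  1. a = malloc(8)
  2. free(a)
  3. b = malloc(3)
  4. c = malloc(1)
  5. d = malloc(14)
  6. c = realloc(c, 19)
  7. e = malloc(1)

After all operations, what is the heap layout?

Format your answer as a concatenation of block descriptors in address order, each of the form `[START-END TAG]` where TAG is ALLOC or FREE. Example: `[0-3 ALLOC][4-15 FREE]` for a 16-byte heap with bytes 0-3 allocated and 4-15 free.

Answer: [0-2 ALLOC][3-3 ALLOC][4-17 ALLOC][18-36 ALLOC][37-49 FREE]

Derivation:
Op 1: a = malloc(8) -> a = 0; heap: [0-7 ALLOC][8-49 FREE]
Op 2: free(a) -> (freed a); heap: [0-49 FREE]
Op 3: b = malloc(3) -> b = 0; heap: [0-2 ALLOC][3-49 FREE]
Op 4: c = malloc(1) -> c = 3; heap: [0-2 ALLOC][3-3 ALLOC][4-49 FREE]
Op 5: d = malloc(14) -> d = 4; heap: [0-2 ALLOC][3-3 ALLOC][4-17 ALLOC][18-49 FREE]
Op 6: c = realloc(c, 19) -> c = 18; heap: [0-2 ALLOC][3-3 FREE][4-17 ALLOC][18-36 ALLOC][37-49 FREE]
Op 7: e = malloc(1) -> e = 3; heap: [0-2 ALLOC][3-3 ALLOC][4-17 ALLOC][18-36 ALLOC][37-49 FREE]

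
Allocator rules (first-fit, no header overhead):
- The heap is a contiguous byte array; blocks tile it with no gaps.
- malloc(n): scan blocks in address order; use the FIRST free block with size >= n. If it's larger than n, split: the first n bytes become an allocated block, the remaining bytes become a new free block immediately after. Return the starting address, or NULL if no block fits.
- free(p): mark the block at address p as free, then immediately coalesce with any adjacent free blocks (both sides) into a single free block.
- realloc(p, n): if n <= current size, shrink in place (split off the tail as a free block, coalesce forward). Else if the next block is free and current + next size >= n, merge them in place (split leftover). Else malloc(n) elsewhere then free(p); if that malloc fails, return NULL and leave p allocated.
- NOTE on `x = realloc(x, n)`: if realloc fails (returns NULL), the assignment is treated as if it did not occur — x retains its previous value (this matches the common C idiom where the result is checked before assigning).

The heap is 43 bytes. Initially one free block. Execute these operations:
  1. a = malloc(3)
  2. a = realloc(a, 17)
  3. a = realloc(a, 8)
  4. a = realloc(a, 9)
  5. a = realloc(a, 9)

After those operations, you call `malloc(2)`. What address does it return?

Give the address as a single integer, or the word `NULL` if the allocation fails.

Answer: 9

Derivation:
Op 1: a = malloc(3) -> a = 0; heap: [0-2 ALLOC][3-42 FREE]
Op 2: a = realloc(a, 17) -> a = 0; heap: [0-16 ALLOC][17-42 FREE]
Op 3: a = realloc(a, 8) -> a = 0; heap: [0-7 ALLOC][8-42 FREE]
Op 4: a = realloc(a, 9) -> a = 0; heap: [0-8 ALLOC][9-42 FREE]
Op 5: a = realloc(a, 9) -> a = 0; heap: [0-8 ALLOC][9-42 FREE]
malloc(2): first-fit scan over [0-8 ALLOC][9-42 FREE] -> 9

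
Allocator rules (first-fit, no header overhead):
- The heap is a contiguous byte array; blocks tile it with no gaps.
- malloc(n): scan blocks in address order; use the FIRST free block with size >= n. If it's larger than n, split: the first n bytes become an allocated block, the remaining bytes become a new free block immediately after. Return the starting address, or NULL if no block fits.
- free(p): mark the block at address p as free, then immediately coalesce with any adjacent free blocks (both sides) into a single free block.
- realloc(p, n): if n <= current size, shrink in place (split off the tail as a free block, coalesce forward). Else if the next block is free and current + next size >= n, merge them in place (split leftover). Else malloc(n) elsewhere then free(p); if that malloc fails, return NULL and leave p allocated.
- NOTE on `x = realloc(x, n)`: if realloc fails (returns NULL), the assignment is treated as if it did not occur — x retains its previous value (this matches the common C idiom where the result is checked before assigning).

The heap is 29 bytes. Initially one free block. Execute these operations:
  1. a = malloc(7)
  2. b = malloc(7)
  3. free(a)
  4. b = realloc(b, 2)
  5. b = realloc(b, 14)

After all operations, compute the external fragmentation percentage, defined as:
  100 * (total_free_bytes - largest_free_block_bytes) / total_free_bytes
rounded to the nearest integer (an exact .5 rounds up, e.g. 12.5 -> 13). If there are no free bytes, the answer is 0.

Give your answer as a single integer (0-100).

Op 1: a = malloc(7) -> a = 0; heap: [0-6 ALLOC][7-28 FREE]
Op 2: b = malloc(7) -> b = 7; heap: [0-6 ALLOC][7-13 ALLOC][14-28 FREE]
Op 3: free(a) -> (freed a); heap: [0-6 FREE][7-13 ALLOC][14-28 FREE]
Op 4: b = realloc(b, 2) -> b = 7; heap: [0-6 FREE][7-8 ALLOC][9-28 FREE]
Op 5: b = realloc(b, 14) -> b = 7; heap: [0-6 FREE][7-20 ALLOC][21-28 FREE]
Free blocks: [7 8] total_free=15 largest=8 -> 100*(15-8)/15 = 700/15 ≈ 46.667 -> rounds to 47

Answer: 47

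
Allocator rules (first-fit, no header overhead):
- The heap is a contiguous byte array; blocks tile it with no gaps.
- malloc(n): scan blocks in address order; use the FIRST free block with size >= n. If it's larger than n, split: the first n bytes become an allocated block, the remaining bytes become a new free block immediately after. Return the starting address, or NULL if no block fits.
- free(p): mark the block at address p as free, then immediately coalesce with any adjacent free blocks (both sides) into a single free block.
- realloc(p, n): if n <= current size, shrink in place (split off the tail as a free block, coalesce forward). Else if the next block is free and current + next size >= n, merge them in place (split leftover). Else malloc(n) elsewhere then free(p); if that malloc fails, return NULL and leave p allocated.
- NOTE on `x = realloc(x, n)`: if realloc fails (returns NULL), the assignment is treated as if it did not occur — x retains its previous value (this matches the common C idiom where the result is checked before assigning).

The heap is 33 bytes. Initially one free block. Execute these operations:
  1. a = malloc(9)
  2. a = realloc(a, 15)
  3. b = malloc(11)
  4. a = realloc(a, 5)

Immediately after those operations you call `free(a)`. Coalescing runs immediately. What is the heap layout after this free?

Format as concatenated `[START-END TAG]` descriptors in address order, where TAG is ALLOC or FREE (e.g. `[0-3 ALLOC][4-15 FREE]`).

Answer: [0-14 FREE][15-25 ALLOC][26-32 FREE]

Derivation:
Op 1: a = malloc(9) -> a = 0; heap: [0-8 ALLOC][9-32 FREE]
Op 2: a = realloc(a, 15) -> a = 0; heap: [0-14 ALLOC][15-32 FREE]
Op 3: b = malloc(11) -> b = 15; heap: [0-14 ALLOC][15-25 ALLOC][26-32 FREE]
Op 4: a = realloc(a, 5) -> a = 0; heap: [0-4 ALLOC][5-14 FREE][15-25 ALLOC][26-32 FREE]
free(a): a = 0 -> block [0-4 ALLOC]; mark free, coalesce with adjacent free neighbors -> [0-14 FREE][15-25 ALLOC][26-32 FREE]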